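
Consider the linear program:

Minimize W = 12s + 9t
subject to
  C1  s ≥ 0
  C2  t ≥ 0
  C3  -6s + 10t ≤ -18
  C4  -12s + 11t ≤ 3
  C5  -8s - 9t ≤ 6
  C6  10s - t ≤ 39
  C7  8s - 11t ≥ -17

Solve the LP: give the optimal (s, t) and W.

s = 3, t = 0, minimum W = 36

Vertices and W = 12s + 9t:
  (3, 0) → W = 36
  (39/10, 0) → W = 234/5
  (186/47, 27/47) → W = 2475/47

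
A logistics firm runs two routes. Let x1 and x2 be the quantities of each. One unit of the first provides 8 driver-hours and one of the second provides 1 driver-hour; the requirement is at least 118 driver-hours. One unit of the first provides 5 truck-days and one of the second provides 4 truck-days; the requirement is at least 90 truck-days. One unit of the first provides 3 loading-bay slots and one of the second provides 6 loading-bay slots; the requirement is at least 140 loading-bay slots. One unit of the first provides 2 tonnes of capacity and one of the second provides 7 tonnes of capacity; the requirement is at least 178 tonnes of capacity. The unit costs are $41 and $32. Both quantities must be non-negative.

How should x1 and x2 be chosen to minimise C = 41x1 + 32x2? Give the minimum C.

Extreme points and C = 41x1 + 32x2:
  (0, 118) → C = 3776
  (89, 0) → C = 3649
  (12, 22) → C = 1196
The feasible region is unbounded (it extends along (0, 1), (1, 0)), but C strictly increases along every unbounded feasible direction, so there is no improving ray and the minimum is attained at a vertex.

x1 = 12, x2 = 22, minimum C = 1196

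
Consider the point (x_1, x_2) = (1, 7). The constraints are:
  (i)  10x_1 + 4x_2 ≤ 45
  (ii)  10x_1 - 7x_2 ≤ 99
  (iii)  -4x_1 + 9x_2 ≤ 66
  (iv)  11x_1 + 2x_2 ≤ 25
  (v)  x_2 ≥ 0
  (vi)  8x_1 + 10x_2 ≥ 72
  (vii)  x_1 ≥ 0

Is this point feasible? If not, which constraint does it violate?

(i): 38 ≤ 45 ✓
(ii): -39 ≤ 99 ✓
(iii): 59 ≤ 66 ✓
(iv): 25 ≤ 25 ✓
(v): 7 ≥ 0 ✓
(vi): 78 ≥ 72 ✓
(vii): 1 ≥ 0 ✓

feasible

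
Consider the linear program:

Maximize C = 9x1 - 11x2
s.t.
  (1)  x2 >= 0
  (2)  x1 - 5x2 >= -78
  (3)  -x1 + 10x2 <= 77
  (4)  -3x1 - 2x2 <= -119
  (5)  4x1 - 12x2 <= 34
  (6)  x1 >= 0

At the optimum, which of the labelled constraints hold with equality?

(3) and (5)

Corner points and C = 9x1 - 11x2:
  (259/8, 175/16) → C = 2737/16
  (316/7, 171/14) → C = 3807/14
  (34, 17/2) → C = 425/2

The maximum is at (316/7, 171/14). Substituting into each constraint, equality holds for (3) and (5); the remaining constraints have slack.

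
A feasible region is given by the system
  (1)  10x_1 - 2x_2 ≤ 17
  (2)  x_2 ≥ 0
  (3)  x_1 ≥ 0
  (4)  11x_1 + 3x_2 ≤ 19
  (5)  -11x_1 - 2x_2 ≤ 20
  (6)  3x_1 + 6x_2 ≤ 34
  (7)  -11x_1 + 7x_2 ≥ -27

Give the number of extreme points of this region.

5

The feasible vertices (each the meet of two boundaries and inside every other half-plane) are:
  (17/10, 0)
  (89/52, 3/52)
  (0, 0)
  (0, 17/3)
  (4/19, 317/57)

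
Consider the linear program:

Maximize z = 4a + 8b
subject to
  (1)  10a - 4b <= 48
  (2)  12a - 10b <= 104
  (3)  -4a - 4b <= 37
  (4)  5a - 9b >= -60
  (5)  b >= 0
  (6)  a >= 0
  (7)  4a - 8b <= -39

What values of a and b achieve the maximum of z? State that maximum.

a = 48/5, b = 12, maximum z = 672/5

Corner points and z = 4a + 8b:
  (48/5, 12) → z = 672/5
  (135/16, 291/32) → z = 213/2
  (0, 20/3) → z = 160/3
  (0, 39/8) → z = 39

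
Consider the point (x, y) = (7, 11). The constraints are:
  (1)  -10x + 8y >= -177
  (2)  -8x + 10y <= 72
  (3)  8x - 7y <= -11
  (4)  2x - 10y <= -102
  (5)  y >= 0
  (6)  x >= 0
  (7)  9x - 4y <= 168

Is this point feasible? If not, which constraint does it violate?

not feasible — violates (4)

Constraint (4): 2x - 10y = -96, which is not ≤ -102. All other constraints are satisfied.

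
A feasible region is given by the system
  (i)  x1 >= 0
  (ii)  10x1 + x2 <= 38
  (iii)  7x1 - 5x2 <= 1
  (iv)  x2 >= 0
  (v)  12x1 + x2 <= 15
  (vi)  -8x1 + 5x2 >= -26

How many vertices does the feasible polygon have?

4

Of the 15 pairwise boundary intersections, those satisfying every inequality are:
  (0, 0)
  (0, 15)
  (1/7, 0)
  (76/67, 93/67)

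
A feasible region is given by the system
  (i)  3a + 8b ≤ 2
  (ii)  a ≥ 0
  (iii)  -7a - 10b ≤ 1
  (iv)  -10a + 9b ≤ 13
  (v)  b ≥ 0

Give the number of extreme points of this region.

Pairwise boundary intersections that survive every other constraint:
  (0, 1/4)
  (2/3, 0)
  (0, 0)

3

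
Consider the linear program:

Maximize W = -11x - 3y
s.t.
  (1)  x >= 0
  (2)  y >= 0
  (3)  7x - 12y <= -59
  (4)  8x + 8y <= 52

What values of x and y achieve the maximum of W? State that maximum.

x = 0, y = 59/12, maximum W = -59/4

Feasible corners and W = -11x - 3y:
  (0, 59/12) → W = -59/4
  (0, 13/2) → W = -39/2
  (1, 11/2) → W = -55/2

At the optimal vertex, x = 0 and 7x - 12y = -59.
Solving simultaneously gives x = 0, y = 59/12.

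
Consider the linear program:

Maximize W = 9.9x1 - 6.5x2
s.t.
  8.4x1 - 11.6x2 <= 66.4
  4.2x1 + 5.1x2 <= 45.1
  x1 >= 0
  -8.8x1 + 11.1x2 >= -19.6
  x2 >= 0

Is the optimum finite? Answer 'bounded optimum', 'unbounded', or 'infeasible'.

Feasible corners and W = 9.9x1 - 6.5x2:
  (0, 451/51) → W = -5863/102
  (20019/3050, 15728/4575) → W = 3901003/91500
  (0, 0) → W = 0
  (49/22, 0) → W = 22.05
The feasible region has finitely many vertices and no improving ray; the maximum is 3901003/91500 at (20019/3050, 15728/4575).

bounded optimum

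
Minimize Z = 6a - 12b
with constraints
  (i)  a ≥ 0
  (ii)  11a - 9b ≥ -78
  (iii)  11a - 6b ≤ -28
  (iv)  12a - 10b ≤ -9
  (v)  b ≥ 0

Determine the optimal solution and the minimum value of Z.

Extreme points and Z = 6a - 12b:
  (0, 26/3) → Z = -104
  (0, 14/3) → Z = -56
  (72/11, 50/3) → Z = -1768/11

a = 72/11, b = 50/3, minimum Z = -1768/11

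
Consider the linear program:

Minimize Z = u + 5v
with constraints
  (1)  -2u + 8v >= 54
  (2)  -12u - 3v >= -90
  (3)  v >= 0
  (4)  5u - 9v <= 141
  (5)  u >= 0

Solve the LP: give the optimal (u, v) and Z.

u = 0, v = 27/4, minimum Z = 135/4

Vertices and Z = u + 5v:
  (93/17, 138/17) → Z = 783/17
  (0, 27/4) → Z = 135/4
  (0, 30) → Z = 150

The optimum lies where -2u + 8v = 54 and u = 0.
Solving simultaneously gives u = 0, v = 27/4.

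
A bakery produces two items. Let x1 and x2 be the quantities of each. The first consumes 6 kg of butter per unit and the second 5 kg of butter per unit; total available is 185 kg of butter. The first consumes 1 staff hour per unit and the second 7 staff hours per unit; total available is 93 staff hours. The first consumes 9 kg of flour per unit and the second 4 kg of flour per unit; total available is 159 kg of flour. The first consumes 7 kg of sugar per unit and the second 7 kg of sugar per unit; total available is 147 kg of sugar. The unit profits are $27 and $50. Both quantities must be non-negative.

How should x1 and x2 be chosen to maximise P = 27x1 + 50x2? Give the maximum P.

Feasible corners and P = 27x1 + 50x2:
  (0, 0) → P = 0
  (0, 93/7) → P = 4650/7
  (53/3, 0) → P = 477
  (9, 12) → P = 843
  (15, 6) → P = 705

x1 = 9, x2 = 12, maximum P = 843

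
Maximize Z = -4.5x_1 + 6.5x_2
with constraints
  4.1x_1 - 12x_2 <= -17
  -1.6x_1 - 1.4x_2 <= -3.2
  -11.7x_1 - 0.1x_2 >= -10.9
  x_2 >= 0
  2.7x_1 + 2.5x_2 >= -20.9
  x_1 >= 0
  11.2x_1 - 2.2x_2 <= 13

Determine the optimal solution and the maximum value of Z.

Corner points and Z = -4.5x_1 + 6.5x_2:
  (730/1247, 2016/1247) → Z = 9819/1247
  (12910/14081, 24359/14081) → Z = 200477/28162
  (0, 16/7) → Z = 104/7
  (0, 109) → Z = 1417/2

The optimum lies where -11.7x_1 - 0.1x_2 = -10.9 and x_1 = 0.
Solving simultaneously gives x_1 = 0, x_2 = 109.

x_1 = 0, x_2 = 109, maximum Z = 708.5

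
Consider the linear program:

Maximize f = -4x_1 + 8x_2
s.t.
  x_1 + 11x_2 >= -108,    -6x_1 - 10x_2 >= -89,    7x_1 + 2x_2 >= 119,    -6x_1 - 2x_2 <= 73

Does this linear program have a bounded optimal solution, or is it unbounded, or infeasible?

bounded optimum

Corner points and f = -4x_1 + 8x_2:
  (2059/56, -737/56) → f = -3533/14
  (61/3, -35/3) → f = -524/3
  (506/29, -91/58) → f = -2388/29
The feasible region has finitely many vertices and no improving ray; the maximum is -2388/29 at (506/29, -91/58).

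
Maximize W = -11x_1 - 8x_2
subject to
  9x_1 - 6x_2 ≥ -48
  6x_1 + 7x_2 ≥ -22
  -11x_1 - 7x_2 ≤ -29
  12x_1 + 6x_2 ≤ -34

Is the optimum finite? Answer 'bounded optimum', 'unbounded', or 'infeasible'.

The boundaries 9x_1 - 6x_2 = -48 and 6x_1 + 7x_2 = -22 meet at (-52/11, 10/11), but that point violates -11x_1 - 7x_2 ≤ -29. Every candidate vertex is excluded by some other constraint, so the feasible region is empty.

infeasible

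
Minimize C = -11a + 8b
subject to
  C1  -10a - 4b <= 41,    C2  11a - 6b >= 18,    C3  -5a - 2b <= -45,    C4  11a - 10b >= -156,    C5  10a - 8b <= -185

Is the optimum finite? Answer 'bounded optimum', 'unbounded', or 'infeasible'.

The boundaries 11a - 6b = 18 and -5a - 2b = -45 meet at (153/26, 405/52), but that point violates 10a - 8b ≤ -185. Every candidate vertex is excluded by some other constraint, so the feasible region is empty.

infeasible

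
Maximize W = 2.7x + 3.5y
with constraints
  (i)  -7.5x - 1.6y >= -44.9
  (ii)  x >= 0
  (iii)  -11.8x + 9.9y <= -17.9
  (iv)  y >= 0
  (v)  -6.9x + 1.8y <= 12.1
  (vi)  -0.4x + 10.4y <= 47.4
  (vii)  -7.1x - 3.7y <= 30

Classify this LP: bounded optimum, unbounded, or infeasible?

Vertices and W = 2.7x + 3.5y:
  (47315/9313, 39557/9313) → W = 266200/9313
  (449/75, 0) → W = 16.164
  (179/118, 0) → W = 4833/1180
The feasible region has finitely many vertices and no improving ray; the maximum is 266200/9313 at (47315/9313, 39557/9313).

bounded optimum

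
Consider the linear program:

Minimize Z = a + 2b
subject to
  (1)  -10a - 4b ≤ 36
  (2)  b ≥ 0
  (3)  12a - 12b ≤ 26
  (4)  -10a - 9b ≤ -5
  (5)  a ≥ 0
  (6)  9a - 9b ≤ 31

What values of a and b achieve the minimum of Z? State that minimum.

a = 1/2, b = 0, minimum Z = 1/2

Extreme points and Z = a + 2b:
  (13/6, 0) → Z = 13/6
  (1/2, 0) → Z = 1/2
  (0, 5/9) → Z = 10/9
The feasible region is unbounded (it extends along (0, 1), (1, 1)), but Z strictly increases along every unbounded feasible direction, so there is no improving ray and the minimum is attained at a vertex.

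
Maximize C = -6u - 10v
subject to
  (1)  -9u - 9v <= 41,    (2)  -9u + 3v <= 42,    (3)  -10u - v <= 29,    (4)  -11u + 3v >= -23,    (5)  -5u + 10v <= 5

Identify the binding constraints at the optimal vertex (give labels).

Vertices and C = -6u - 10v:
  (-220/81, -149/81) → C = 2810/81
  (2/3, -47/9) → C = 434/9
  (-59/21, -19/21) → C = 544/21
  (49/19, 34/19) → C = -634/19

The maximum is at (2/3, -47/9). Substituting into each constraint, equality holds for (1) and (4); the remaining constraints have slack.

(1) and (4)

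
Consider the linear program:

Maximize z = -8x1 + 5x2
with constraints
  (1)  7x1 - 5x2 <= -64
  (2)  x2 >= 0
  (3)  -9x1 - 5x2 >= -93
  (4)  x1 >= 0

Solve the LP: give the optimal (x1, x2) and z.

x1 = 0, x2 = 93/5, maximum z = 93

Vertices and z = -8x1 + 5x2:
  (29/16, 1227/80) → z = 995/16
  (0, 64/5) → z = 64
  (0, 93/5) → z = 93

The binding constraints are -9x1 - 5x2 = -93 and x1 = 0.
Solving simultaneously gives x1 = 0, x2 = 93/5.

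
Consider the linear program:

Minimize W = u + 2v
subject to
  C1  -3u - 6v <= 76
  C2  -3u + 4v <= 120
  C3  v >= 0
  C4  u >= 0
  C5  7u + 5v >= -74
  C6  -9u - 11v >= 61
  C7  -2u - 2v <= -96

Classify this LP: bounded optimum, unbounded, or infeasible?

infeasible

The boundaries -3u + 4v = 120 and -2u - 2v = -96 meet at (72/7, 264/7), but that point violates -9u - 11v ≥ 61. Every candidate vertex is excluded by some other constraint, so the feasible region is empty.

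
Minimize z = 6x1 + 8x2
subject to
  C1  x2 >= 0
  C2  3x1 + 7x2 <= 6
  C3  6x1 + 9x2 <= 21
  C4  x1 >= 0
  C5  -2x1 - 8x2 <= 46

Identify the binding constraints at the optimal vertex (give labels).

C1 and C4

Corner points and z = 6x1 + 8x2:
  (2, 0) → z = 12
  (0, 0) → z = 0
  (0, 6/7) → z = 48/7

The minimum is at (0, 0). Substituting into each constraint, equality holds for C1 and C4; the remaining constraints have slack.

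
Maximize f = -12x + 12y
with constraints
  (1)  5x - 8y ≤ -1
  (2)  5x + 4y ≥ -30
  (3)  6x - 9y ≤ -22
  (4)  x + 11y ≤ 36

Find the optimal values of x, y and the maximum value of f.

x = -158/17, y = 70/17, maximum f = 2736/17

Extreme points and f = -12x + 12y:
  (-358/69, -70/69) → f = 1152/23
  (-158/17, 70/17) → f = 2736/17
  (82/75, 238/75) → f = 624/25

The binding constraints are 5x + 4y = -30 and x + 11y = 36.
Solving simultaneously gives x = -158/17, y = 70/17.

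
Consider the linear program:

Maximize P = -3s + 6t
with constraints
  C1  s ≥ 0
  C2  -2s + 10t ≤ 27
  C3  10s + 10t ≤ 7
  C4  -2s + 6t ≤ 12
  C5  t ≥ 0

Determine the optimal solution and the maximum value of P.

Corner points and P = -3s + 6t:
  (0, 7/10) → P = 21/5
  (0, 0) → P = 0
  (7/10, 0) → P = -21/10

s = 0, t = 7/10, maximum P = 21/5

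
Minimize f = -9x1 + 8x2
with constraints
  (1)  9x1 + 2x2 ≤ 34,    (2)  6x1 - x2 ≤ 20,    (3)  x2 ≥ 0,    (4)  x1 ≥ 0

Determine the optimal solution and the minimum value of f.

x1 = 10/3, x2 = 0, minimum f = -30

Corner points and f = -9x1 + 8x2:
  (74/21, 8/7) → f = -158/7
  (0, 17) → f = 136
  (10/3, 0) → f = -30
  (0, 0) → f = 0

The optimum lies where 6x1 - x2 = 20 and x2 = 0.
Solving simultaneously gives x1 = 10/3, x2 = 0.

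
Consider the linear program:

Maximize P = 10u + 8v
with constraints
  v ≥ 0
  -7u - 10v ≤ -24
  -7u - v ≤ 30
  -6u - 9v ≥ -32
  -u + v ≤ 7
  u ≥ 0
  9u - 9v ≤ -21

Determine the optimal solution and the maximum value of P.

u = 11/15, v = 46/15, maximum P = 478/15

Vertices and P = 10u + 8v:
  (0, 12/5) → P = 96/5
  (2/51, 121/51) → P = 988/51
  (0, 32/9) → P = 256/9
  (11/15, 46/15) → P = 478/15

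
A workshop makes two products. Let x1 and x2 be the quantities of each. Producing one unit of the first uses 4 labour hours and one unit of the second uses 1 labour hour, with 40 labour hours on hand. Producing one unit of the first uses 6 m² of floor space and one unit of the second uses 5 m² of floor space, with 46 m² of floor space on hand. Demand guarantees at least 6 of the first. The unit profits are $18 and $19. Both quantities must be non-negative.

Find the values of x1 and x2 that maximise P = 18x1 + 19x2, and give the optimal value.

x1 = 6, x2 = 2, maximum P = 146

Extreme points and P = 18x1 + 19x2:
  (23/3, 0) → P = 138
  (6, 0) → P = 108
  (6, 2) → P = 146

At the optimal vertex, 6x1 + 5x2 = 46 and x1 = 6.
Solving simultaneously gives x1 = 6, x2 = 2.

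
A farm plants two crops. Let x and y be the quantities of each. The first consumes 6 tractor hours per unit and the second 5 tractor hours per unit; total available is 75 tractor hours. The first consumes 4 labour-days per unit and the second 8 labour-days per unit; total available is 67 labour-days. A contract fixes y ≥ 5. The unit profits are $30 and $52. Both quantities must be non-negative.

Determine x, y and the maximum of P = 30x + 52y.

Feasible corners and P = 30x + 52y:
  (0, 67/8) → P = 871/2
  (0, 5) → P = 260
  (27/4, 5) → P = 925/2

At the optimal vertex, 4x + 8y = 67 and y = 5.
Solving simultaneously gives x = 27/4, y = 5.

x = 27/4, y = 5, maximum P = 925/2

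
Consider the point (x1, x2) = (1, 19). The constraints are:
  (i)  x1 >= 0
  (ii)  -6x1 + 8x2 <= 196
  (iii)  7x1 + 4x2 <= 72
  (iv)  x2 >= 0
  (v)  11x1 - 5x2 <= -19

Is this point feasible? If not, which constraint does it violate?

Constraint (iii): 7x1 + 4x2 = 83, which is not ≤ 72. All other constraints are satisfied.

not feasible — violates (iii)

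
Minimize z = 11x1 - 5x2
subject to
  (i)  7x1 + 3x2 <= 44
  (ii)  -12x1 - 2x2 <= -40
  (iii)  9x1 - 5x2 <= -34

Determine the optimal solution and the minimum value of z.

Extreme points and z = 11x1 - 5x2:
  (16/11, 124/11) → z = -444/11
  (59/31, 317/31) → z = -936/31
  (22/13, 128/13) → z = -398/13

x1 = 16/11, x2 = 124/11, minimum z = -444/11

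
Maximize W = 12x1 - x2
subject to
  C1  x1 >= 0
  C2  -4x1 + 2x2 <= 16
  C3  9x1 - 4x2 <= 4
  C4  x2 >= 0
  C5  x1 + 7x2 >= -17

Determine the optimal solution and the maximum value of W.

x1 = 36, x2 = 80, maximum W = 352

Vertices and W = 12x1 - x2:
  (0, 8) → W = -8
  (0, 0) → W = 0
  (36, 80) → W = 352
  (4/9, 0) → W = 16/3

At the optimal vertex, -4x1 + 2x2 = 16 and 9x1 - 4x2 = 4.
Solving simultaneously gives x1 = 36, x2 = 80.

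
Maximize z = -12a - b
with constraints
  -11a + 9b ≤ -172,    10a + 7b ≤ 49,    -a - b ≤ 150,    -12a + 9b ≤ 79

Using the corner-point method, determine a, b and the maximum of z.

Corner points and z = -12a - b:
  (1645/167, -1181/167) → z = -18559/167
  (-589/10, -911/10) → z = 7979/10
  (1099/3, -1549/3) → z = -11639/3

a = -589/10, b = -911/10, maximum z = 7979/10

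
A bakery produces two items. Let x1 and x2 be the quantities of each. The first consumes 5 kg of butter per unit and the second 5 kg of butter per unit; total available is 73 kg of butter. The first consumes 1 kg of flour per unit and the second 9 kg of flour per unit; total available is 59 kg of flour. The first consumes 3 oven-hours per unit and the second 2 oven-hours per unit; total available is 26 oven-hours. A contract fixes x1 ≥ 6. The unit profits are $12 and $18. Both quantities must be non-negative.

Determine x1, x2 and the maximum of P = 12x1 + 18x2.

The optimum lies where 3x1 + 2x2 = 26 and x1 = 6.
Solving simultaneously gives x1 = 6, x2 = 4.

x1 = 6, x2 = 4, maximum P = 144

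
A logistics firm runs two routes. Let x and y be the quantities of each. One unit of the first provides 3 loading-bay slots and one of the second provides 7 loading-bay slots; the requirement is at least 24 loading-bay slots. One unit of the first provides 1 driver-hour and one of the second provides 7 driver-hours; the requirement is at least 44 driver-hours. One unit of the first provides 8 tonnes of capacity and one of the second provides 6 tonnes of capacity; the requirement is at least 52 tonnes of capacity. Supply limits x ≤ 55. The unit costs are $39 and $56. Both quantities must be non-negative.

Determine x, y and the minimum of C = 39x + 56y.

The feasible region is unbounded (it extends along (0, 1)), but C strictly increases along every unbounded feasible direction, so there is no improving ray and the minimum is attained at a vertex.

x = 2, y = 6, minimum C = 414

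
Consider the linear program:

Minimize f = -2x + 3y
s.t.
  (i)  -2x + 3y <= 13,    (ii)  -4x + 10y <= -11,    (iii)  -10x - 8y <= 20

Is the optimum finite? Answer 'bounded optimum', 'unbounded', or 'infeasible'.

From the feasible point (-28/33, -95/66), moving in the direction (10, 4) keeps every constraint satisfied while f decreases without bound.

unbounded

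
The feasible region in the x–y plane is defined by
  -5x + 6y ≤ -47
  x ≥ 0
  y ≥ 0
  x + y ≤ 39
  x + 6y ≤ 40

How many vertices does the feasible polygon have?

4

Pairwise boundary intersections that survive every other constraint:
  (47/5, 0)
  (29/2, 17/4)
  (39, 0)
  (194/5, 1/5)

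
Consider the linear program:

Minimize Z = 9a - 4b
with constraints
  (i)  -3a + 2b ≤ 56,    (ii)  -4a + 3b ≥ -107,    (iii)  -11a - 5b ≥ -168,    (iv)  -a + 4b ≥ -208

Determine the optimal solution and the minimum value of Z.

Feasible corners and Z = 9a - 4b:
  (56/37, 1120/37) → Z = -3976/37
  (-64, -68) → Z = -304
  (1039/53, -505/53) → Z = 11371/53
  (-196/13, -725/13) → Z = 1136/13

The optimum lies where -3a + 2b = 56 and -a + 4b = -208.
Solving simultaneously gives a = -64, b = -68.

a = -64, b = -68, minimum Z = -304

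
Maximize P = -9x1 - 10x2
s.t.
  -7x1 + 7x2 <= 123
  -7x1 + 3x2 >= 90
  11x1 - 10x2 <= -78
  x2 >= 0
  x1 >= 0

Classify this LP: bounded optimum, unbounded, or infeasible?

infeasible

The boundaries -7x1 + 7x2 = 123 and -7x1 + 3x2 = 90 meet at (-261/28, 33/4), but that point violates x1 ≥ 0. Every candidate vertex is excluded by some other constraint, so the feasible region is empty.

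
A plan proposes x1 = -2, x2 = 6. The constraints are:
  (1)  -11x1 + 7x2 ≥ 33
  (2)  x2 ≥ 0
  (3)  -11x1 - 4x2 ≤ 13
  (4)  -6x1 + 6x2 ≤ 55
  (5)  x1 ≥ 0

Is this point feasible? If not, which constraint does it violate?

not feasible — violates (5)

Constraint (5): x1 = -2, which is not ≥ 0. All other constraints are satisfied.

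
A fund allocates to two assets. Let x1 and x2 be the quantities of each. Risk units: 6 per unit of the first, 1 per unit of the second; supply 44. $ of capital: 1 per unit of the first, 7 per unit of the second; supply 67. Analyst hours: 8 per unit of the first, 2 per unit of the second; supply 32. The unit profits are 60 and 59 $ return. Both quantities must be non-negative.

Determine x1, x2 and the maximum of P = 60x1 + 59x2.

Corner points and P = 60x1 + 59x2:
  (0, 0) → P = 0
  (0, 67/7) → P = 3953/7
  (4, 0) → P = 240
  (5/3, 28/3) → P = 1952/3

x1 = 5/3, x2 = 28/3, maximum P = 1952/3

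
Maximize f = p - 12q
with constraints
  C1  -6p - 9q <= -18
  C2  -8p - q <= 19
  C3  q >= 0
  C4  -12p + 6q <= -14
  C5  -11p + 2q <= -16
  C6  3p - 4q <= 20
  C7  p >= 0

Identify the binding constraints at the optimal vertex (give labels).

C3 and C6

Vertices and f = p - 12q:
  (3, 0) → f = 3
  (13/8, 11/12) → f = -75/8
  (20/3, 0) → f = 20/3
The feasible region is unbounded (it extends along (1, 2), (4, 3)), but f strictly decreases along every unbounded feasible direction, so there is no improving ray and the maximum is attained at a vertex.

The maximum is at (20/3, 0). Substituting into each constraint, equality holds for C3 and C6; the remaining constraints have slack.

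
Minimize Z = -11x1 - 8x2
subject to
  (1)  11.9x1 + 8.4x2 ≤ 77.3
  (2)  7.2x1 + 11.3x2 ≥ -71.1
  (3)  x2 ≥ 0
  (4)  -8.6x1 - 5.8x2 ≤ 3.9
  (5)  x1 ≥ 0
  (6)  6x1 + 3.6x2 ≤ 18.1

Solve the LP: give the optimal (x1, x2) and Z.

Extreme points and Z = -11x1 - 8x2:
  (0, 0) → Z = 0
  (181/60, 0) → Z = -1991/60
  (0, 181/36) → Z = -362/9

At the optimal vertex, x1 = 0 and 6x1 + 3.6x2 = 18.1.
Solving simultaneously gives x1 = 0, x2 = 181/36.

x1 = 0, x2 = 181/36, minimum Z = -362/9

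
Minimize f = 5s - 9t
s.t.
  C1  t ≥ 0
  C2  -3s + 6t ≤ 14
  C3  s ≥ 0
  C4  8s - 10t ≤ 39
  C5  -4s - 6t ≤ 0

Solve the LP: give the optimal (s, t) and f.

s = 0, t = 7/3, minimum f = -21

Extreme points and f = 5s - 9t:
  (0, 0) → f = 0
  (39/8, 0) → f = 195/8
  (0, 7/3) → f = -21
  (187/9, 229/18) → f = -191/18

The binding constraints are -3s + 6t = 14 and s = 0.
Solving simultaneously gives s = 0, t = 7/3.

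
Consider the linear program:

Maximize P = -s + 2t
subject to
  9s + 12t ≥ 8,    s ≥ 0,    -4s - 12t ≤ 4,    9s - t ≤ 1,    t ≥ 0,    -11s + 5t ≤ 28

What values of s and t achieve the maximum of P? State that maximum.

Feasible corners and P = -s + 2t:
  (0, 2/3) → P = 4/3
  (20/117, 7/13) → P = 106/117
  (0, 28/5) → P = 56/5
  (33/34, 263/34) → P = 29/2

The binding constraints are 9s - t = 1 and -11s + 5t = 28.
Solving simultaneously gives s = 33/34, t = 263/34.

s = 33/34, t = 263/34, maximum P = 29/2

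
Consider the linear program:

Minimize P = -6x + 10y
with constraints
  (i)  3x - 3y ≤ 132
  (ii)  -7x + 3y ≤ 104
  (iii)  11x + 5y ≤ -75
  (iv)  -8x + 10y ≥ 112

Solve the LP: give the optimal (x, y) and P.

Corner points and P = -6x + 10y:
  (-745/68, 619/68) → P = 2665/17
  (-352/23, -24/23) → P = 1872/23
  (-131/15, 316/75) → P = 1418/15

The optimum lies where -7x + 3y = 104 and -8x + 10y = 112.
Solving simultaneously gives x = -352/23, y = -24/23.

x = -352/23, y = -24/23, minimum P = 1872/23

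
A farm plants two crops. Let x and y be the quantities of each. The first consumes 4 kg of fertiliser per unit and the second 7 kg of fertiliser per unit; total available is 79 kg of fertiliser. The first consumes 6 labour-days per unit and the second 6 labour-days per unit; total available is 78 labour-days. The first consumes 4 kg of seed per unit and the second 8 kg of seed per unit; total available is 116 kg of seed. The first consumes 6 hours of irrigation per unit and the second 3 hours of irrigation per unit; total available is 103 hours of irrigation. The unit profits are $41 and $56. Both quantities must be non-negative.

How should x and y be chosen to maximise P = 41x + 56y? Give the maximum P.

x = 4, y = 9, maximum P = 668

Corner points and P = 41x + 56y:
  (0, 0) → P = 0
  (0, 79/7) → P = 632
  (13, 0) → P = 533
  (4, 9) → P = 668

The optimum lies where 4x + 7y = 79 and 6x + 6y = 78.
Solving simultaneously gives x = 4, y = 9.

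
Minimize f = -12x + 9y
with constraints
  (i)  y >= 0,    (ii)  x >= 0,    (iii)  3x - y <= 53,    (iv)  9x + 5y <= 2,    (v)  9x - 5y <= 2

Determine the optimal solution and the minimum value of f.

x = 2/9, y = 0, minimum f = -8/3

Extreme points and f = -12x + 9y:
  (0, 0) → f = 0
  (2/9, 0) → f = -8/3
  (0, 2/5) → f = 18/5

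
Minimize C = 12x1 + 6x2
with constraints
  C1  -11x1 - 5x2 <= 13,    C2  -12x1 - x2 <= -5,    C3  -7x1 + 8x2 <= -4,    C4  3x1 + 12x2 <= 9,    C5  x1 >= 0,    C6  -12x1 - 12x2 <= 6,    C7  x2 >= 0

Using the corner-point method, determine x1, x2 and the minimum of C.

Feasible corners and C = 12x1 + 6x2:
  (10/9, 17/36) → C = 97/6
  (4/7, 0) → C = 48/7
  (3, 0) → C = 36

x1 = 4/7, x2 = 0, minimum C = 48/7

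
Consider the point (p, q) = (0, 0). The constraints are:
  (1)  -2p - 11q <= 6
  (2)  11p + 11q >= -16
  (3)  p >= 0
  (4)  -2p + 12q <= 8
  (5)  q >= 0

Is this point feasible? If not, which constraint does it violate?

(1): 0 ≤ 6 ✓
(2): 0 ≥ -16 ✓
(3): 0 ≥ 0 ✓
(4): 0 ≤ 8 ✓
(5): 0 ≥ 0 ✓

feasible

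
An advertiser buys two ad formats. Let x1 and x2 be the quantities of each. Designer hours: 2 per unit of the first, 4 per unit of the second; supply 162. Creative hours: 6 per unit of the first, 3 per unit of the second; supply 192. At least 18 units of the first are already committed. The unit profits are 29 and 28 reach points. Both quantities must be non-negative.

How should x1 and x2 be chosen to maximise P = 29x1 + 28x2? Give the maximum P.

Corner points and P = 29x1 + 28x2:
  (32, 0) → P = 928
  (18, 0) → P = 522
  (18, 28) → P = 1306

The optimum lies where 6x1 + 3x2 = 192 and x1 = 18.
Solving simultaneously gives x1 = 18, x2 = 28.

x1 = 18, x2 = 28, maximum P = 1306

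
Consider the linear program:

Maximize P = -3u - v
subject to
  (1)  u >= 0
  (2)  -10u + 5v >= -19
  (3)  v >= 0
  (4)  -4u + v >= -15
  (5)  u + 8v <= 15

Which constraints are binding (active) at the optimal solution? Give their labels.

Feasible corners and P = -3u - v:
  (0, 0) → P = 0
  (0, 15/8) → P = -15/8
  (19/10, 0) → P = -57/10
  (227/85, 131/85) → P = -812/85

The maximum is at (0, 0). Substituting into each constraint, equality holds for (1) and (3); the remaining constraints have slack.

(1) and (3)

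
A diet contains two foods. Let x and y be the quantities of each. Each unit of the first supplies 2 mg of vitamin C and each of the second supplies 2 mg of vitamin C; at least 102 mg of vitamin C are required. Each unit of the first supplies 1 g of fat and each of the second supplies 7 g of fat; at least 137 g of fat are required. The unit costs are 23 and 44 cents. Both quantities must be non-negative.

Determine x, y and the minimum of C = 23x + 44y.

x = 110/3, y = 43/3, minimum C = 1474

Corner points and C = 23x + 44y:
  (0, 51) → C = 2244
  (137, 0) → C = 3151
  (110/3, 43/3) → C = 1474
The feasible region is unbounded (it extends along (0, 1), (1, 0)), but C strictly increases along every unbounded feasible direction, so there is no improving ray and the minimum is attained at a vertex.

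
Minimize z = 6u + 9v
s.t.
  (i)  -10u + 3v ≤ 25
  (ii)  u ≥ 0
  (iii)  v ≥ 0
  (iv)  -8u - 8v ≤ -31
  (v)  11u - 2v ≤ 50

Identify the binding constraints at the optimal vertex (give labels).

Vertices and z = 6u + 9v:
  (0, 25/3) → z = 75
  (200/13, 775/13) → z = 8175/13
  (0, 31/8) → z = 279/8
  (31/8, 0) → z = 93/4
  (50/11, 0) → z = 300/11

The minimum is at (31/8, 0). Substituting into each constraint, equality holds for (iii) and (iv); the remaining constraints have slack.

(iii) and (iv)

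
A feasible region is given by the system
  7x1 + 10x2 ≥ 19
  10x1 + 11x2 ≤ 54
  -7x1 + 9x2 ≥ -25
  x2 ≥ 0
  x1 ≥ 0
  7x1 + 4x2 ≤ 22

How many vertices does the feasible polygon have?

Pairwise boundary intersections that survive every other constraint:
  (19/7, 0)
  (0, 19/10)
  (0, 54/11)
  (26/37, 158/37)
  (22/7, 0)

5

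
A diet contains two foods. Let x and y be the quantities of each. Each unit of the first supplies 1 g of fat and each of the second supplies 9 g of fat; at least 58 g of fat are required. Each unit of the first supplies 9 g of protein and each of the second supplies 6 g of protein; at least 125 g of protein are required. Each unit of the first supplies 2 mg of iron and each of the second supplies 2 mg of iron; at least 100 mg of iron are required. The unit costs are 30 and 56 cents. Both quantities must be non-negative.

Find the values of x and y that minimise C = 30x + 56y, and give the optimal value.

x = 49, y = 1, minimum C = 1526

Feasible corners and C = 30x + 56y:
  (0, 50) → C = 2800
  (58, 0) → C = 1740
  (49, 1) → C = 1526
The feasible region is unbounded (it extends along (0, 1), (1, 0)), but C strictly increases along every unbounded feasible direction, so there is no improving ray and the minimum is attained at a vertex.

At the optimal vertex, x + 9y = 58 and 2x + 2y = 100.
Solving simultaneously gives x = 49, y = 1.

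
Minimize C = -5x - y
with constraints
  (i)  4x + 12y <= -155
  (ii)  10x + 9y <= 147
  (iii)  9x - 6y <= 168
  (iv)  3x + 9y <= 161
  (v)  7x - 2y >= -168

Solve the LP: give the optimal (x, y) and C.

Vertices and C = -5x - y:
  (181/22, -689/44) → C = -1121/44
  (-1163/46, -413/92) → C = 12043/92
  (-56, -112) → C = 392

x = 181/22, y = -689/44, minimum C = -1121/44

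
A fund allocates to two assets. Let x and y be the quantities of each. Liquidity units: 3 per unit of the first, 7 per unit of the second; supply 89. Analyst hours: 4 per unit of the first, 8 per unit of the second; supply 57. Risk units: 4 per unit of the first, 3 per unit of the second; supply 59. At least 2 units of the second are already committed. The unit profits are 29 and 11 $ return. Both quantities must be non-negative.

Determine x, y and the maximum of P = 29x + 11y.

x = 41/4, y = 2, maximum P = 1277/4

Extreme points and P = 29x + 11y:
  (0, 57/8) → P = 627/8
  (0, 2) → P = 22
  (41/4, 2) → P = 1277/4

The binding constraints are 4x + 8y = 57 and y = 2.
Solving simultaneously gives x = 41/4, y = 2.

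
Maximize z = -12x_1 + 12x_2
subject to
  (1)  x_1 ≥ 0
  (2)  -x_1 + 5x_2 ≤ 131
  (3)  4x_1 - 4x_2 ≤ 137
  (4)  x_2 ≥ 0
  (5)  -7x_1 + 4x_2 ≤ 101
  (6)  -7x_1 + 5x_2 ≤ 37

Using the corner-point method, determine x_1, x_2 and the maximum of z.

Vertices and z = -12x_1 + 12x_2:
  (0, 0) → z = 0
  (0, 37/5) → z = 444/5
  (1209/16, 661/16) → z = -411
  (47/3, 88/3) → z = 164
  (137/4, 0) → z = -411

x_1 = 47/3, x_2 = 88/3, maximum z = 164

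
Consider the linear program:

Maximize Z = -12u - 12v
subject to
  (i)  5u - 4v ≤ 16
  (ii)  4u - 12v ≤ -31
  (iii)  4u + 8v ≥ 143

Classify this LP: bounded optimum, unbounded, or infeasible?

From the feasible point (25/2, 93/8), moving in the direction (-8, 4) keeps every constraint satisfied while Z increases without bound.

unbounded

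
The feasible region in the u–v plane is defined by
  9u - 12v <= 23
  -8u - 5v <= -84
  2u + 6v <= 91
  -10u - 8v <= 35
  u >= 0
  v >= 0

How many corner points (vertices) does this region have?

Pairwise boundary intersections that survive every other constraint:
  (1123/141, 572/141)
  (205/13, 773/78)
  (49/38, 280/19)

3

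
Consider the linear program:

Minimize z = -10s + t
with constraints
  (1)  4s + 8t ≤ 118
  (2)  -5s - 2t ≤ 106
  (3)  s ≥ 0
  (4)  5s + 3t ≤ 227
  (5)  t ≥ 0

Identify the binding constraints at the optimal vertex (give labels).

Extreme points and z = -10s + t:
  (0, 59/4) → z = 59/4
  (59/2, 0) → z = -295
  (0, 0) → z = 0

The minimum is at (59/2, 0). Substituting into each constraint, equality holds for (1) and (5); the remaining constraints have slack.

(1) and (5)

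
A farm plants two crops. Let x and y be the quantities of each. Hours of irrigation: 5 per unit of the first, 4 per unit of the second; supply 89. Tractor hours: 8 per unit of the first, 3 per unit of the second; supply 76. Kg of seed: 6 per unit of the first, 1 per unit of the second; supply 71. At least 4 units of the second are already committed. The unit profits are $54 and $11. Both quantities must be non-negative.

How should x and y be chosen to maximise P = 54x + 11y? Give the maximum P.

Corner points and P = 54x + 11y:
  (0, 89/4) → P = 979/4
  (0, 4) → P = 44
  (37/17, 332/17) → P = 5650/17
  (8, 4) → P = 476

x = 8, y = 4, maximum P = 476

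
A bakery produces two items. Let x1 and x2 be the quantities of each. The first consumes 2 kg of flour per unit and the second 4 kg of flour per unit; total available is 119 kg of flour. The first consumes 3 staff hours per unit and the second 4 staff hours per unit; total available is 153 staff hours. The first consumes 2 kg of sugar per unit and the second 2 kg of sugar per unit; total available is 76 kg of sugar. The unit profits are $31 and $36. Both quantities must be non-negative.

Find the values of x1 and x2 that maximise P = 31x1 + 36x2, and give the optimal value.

At the optimal vertex, 2x1 + 4x2 = 119 and 2x1 + 2x2 = 76.
Solving simultaneously gives x1 = 33/2, x2 = 43/2.

x1 = 33/2, x2 = 43/2, maximum P = 2571/2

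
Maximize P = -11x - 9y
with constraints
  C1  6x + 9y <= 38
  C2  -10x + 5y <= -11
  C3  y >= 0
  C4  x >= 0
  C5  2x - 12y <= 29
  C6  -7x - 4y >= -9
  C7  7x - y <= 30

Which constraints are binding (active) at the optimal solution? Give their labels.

Extreme points and P = -11x - 9y:
  (11/10, 0) → P = -121/10
  (89/75, 13/75) → P = -1096/75
  (9/7, 0) → P = -99/7

The maximum is at (11/10, 0). Substituting into each constraint, equality holds for C2 and C3; the remaining constraints have slack.

C2 and C3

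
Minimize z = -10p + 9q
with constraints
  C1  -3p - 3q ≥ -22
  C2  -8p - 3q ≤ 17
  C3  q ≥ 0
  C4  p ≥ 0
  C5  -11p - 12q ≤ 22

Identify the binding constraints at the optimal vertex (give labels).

Vertices and z = -10p + 9q:
  (22/3, 0) → z = -220/3
  (0, 22/3) → z = 66
  (0, 0) → z = 0

The minimum is at (22/3, 0). Substituting into each constraint, equality holds for C1 and C3; the remaining constraints have slack.

C1 and C3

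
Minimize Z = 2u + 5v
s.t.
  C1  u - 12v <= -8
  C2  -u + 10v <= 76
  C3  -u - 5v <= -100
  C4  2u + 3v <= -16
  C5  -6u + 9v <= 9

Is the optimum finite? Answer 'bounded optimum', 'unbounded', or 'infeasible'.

The boundaries u - 12v = -8 and -u - 5v = -100 meet at (1160/17, 108/17), but that point violates 2u + 3v ≤ -16. Every candidate vertex is excluded by some other constraint, so the feasible region is empty.

infeasible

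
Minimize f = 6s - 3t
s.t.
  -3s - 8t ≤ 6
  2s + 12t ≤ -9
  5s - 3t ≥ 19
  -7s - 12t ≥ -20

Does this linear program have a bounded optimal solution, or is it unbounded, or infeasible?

Vertices and f = 6s - 3t:
  (134/49, -87/49) → f = 1065/49
  (58/5, -51/10) → f = 849/10
  (67/22, -83/66) → f = 485/22
  (29/5, -103/60) → f = 799/20
The feasible region has finitely many vertices and no improving ray; the minimum is 1065/49 at (134/49, -87/49).

bounded optimum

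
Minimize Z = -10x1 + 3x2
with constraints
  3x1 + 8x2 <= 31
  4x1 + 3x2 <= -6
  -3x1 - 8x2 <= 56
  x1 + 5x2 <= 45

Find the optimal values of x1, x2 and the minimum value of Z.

x1 = 120/23, x2 = -206/23, minimum Z = -1818/23

Vertices and Z = -10x1 + 3x2:
  (-141/23, 142/23) → Z = 1836/23
  (-205/7, 104/7) → Z = 2362/7
  (120/23, -206/23) → Z = -1818/23
  (-640/7, 191/7) → Z = 6973/7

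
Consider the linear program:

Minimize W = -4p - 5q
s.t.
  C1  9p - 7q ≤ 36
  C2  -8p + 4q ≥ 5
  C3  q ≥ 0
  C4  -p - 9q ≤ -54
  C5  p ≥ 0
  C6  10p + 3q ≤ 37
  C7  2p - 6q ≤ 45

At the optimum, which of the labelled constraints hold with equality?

C5 and C6

Feasible corners and W = -4p - 5q:
  (0, 6) → W = -30
  (57/29, 503/87) → W = -3199/87
  (0, 37/3) → W = -185/3

The minimum is at (0, 37/3). Substituting into each constraint, equality holds for C5 and C6; the remaining constraints have slack.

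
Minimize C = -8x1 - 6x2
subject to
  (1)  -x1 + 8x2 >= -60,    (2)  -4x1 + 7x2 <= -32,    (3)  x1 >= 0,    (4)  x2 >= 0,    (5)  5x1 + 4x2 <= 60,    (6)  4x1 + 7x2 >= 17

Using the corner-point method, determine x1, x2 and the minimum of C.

Vertices and C = -8x1 - 6x2:
  (8, 0) → C = -64
  (548/51, 80/51) → C = -4864/51
  (12, 0) → C = -96

x1 = 12, x2 = 0, minimum C = -96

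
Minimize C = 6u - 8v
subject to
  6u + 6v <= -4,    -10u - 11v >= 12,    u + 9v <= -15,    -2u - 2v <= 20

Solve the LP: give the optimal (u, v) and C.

u = -75/8, v = -5/8, minimum C = -205/4

The feasible region is unbounded (it extends along (1, -1)), but C strictly increases along every unbounded feasible direction, so there is no improving ray and the minimum is attained at a vertex.

The optimum lies where u + 9v = -15 and -2u - 2v = 20.
Solving simultaneously gives u = -75/8, v = -5/8.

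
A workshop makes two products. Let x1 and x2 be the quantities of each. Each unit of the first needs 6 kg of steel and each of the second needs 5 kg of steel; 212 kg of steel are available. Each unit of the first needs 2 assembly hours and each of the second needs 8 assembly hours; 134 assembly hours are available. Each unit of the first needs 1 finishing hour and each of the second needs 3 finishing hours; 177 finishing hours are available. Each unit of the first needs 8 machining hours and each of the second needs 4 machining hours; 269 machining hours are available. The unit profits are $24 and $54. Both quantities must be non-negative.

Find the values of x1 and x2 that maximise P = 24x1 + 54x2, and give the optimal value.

Feasible corners and P = 24x1 + 54x2:
  (0, 0) → P = 0
  (0, 67/4) → P = 1809/2
  (269/8, 0) → P = 807
  (27, 10) → P = 1188
  (497/16, 41/8) → P = 4089/4

x1 = 27, x2 = 10, maximum P = 1188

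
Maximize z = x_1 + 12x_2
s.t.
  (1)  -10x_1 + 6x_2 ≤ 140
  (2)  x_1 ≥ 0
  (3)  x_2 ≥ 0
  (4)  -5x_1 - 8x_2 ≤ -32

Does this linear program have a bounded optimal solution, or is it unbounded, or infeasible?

From the feasible point (0, 70/3), moving in the direction (6, 10) keeps every constraint satisfied while z increases without bound.

unbounded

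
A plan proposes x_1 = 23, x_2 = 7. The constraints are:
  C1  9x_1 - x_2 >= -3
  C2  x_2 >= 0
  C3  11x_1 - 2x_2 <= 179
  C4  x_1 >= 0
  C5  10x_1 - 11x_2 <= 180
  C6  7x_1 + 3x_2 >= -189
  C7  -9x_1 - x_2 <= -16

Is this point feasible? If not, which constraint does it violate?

not feasible — violates C3

Constraint C3: 11x_1 - 2x_2 = 239, which is not ≤ 179. All other constraints are satisfied.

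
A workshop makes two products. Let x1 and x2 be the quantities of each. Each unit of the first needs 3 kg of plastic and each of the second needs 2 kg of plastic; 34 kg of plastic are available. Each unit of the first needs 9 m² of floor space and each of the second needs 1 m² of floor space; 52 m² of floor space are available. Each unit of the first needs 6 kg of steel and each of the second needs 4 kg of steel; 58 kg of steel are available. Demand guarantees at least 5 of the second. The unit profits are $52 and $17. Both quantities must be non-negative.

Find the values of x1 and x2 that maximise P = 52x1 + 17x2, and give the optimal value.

Extreme points and P = 52x1 + 17x2:
  (0, 29/2) → P = 493/2
  (0, 5) → P = 85
  (5, 7) → P = 379
  (47/9, 5) → P = 3209/9

x1 = 5, x2 = 7, maximum P = 379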